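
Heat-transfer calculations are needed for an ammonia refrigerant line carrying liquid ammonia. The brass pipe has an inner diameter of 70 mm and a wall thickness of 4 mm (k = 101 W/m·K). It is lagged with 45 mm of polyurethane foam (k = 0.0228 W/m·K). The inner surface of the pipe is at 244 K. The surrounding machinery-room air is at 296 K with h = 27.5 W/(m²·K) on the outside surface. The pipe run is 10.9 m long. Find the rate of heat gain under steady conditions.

Q ≈ 104 W

For a radial system each layer contributes R = ln(r_out/r_in)/(2πkL); films add R = 1/(hA).
R_brass pipe wall = ln(39/35)/(2π×101×10.9) = 1.564×10^-5 K/W
R_polyurethane foam = ln(84/39)/(2π×0.0228×10.9) = 0.4914 K/W
R_outer film = 1/(h_o·2πr_oL) = 1/(27.5×2π×0.084×10.9) = 0.006321 K/W
R_total = 0.4977 K/W
Q = ΔT/R_total = 52/0.4977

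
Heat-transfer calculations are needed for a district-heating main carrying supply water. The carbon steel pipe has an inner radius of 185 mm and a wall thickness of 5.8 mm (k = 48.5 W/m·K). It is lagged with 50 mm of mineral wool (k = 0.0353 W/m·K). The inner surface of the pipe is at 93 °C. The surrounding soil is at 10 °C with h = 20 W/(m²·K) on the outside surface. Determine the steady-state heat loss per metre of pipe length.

Cylindrical conduction, so R = ln(r₂/r₁)/(2πkL) per layer, in series:
R_carbon steel pipe wall = ln(190.8/185)/(2π×48.5×1) = 1.013×10^-4 K/W
R_mineral wool = ln(240.8/190.8)/(2π×0.0353×1) = 1.049 K/W
R_outer film = 1/(h_o·2πr_oL) = 1/(20×2π×0.2408×1) = 0.03305 K/W
R_total = 1.082 K/W
Q = ΔT/R_total = 83/1.082

q′ ≈ 76.7 W/m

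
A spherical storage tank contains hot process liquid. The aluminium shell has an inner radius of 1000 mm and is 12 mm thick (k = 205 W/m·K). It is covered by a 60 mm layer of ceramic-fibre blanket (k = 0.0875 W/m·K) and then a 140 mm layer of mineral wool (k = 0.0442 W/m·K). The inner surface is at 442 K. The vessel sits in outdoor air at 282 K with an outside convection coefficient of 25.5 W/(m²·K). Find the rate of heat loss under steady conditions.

Radial (spherical) resistances in series:
R_aluminium shell = (1/1 − 1/1.012)/(4π×205) = 4.603×10^-6 K/W
R_ceramic-fibre blanket = (1/1.012 − 1/1.072)/(4π×0.0875) = 0.0503 K/W
R_mineral wool = (1/1.072 − 1/1.212)/(4π×0.0442) = 0.194 K/W
R_outer film = 1/(h·4πr_o²) = 1/(25.5×4π×1.212²) = 0.002124 K/W
R_total = 0.2464 K/W
Q = ΔT/R_total = 160/0.2464

Q ≈ 649 W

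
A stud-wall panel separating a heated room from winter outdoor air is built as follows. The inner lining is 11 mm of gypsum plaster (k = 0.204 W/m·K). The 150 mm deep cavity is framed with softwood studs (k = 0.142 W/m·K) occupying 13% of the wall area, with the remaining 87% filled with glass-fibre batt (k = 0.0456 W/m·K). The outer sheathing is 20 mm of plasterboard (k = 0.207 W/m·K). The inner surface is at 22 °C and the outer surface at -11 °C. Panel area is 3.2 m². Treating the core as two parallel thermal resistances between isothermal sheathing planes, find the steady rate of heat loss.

Sheathing layers in series; stud and cavity paths in parallel between them.
R_inner = 0.011/(0.204×3.2) = 0.01685 K/W
R_stud  = 0.15/(0.142×0.13×3.2) = 2.539 K/W
R_cav   = 0.15/(0.0456×0.87×3.2) = 1.182 K/W
1/R_core = 1/R_stud + 1/R_cav → R_core = 0.8064 K/W
R_outer = 0.02/(0.207×3.2) = 0.03019 K/W
R_total = 0.8534 K/W
Q = ΔT/R_total = 33/0.8534

Q ≈ 38.7 W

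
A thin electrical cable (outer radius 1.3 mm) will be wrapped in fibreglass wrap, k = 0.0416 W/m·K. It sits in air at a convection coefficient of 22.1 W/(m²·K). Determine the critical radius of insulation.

For a cylinder r_cr = k/h = 0.0416/22.1
r_cr = 1.88 mm; since the bare radius (1.3 mm) is below r_cr, adding a thin layer of insulation will *increase* heat loss.

r_cr ≈ 1.88 mm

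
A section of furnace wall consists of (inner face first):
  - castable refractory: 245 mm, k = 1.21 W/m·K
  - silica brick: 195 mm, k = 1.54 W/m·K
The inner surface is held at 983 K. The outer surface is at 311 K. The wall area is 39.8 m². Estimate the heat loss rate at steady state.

Q ≈ 81300 W

Using the resistance-network approach (series):
R_castable refractory = L/(kA) = 0.245/(1.21×39.8) = 0.005087 K/W
R_silica brick = L/(kA) = 0.195/(1.54×39.8) = 0.003181 K/W
R_total = 0.008269 K/W
Q = ΔT / R_total = 672 / 0.008269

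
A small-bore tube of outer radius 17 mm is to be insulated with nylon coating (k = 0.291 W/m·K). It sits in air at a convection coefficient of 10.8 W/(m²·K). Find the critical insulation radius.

r_cr ≈ 26.9 mm

For a cylinder r_cr = k/h = 0.291/10.8
r_cr = 26.9 mm; since the bare radius (17 mm) is below r_cr, adding a thin layer of insulation will *increase* heat loss.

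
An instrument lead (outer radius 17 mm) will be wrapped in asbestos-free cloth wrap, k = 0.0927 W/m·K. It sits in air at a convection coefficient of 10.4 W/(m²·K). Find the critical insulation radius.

For a cylinder r_cr = k/h = 0.0927/10.4
r_cr = 8.91 mm; since the bare radius (17 mm) is above r_cr, any added insulation will reduce heat loss.

r_cr ≈ 8.91 mm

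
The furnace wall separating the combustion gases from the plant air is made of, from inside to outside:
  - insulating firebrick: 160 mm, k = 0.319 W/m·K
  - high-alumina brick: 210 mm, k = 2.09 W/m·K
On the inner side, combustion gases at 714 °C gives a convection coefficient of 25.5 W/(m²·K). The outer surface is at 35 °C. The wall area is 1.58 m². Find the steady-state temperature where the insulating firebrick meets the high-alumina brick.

T ≈ 141 °C

Treating each layer as a thermal resistance in series:
R_inner film = 1/(h_i·A) = 1/(25.5×1.58) = 0.02482 K/W
R_insulating firebrick = L/(kA) = 0.16/(0.319×1.58) = 0.3174 K/W
R_high-alumina brick = L/(kA) = 0.21/(2.09×1.58) = 0.06359 K/W
R_total = 0.4059 K/W;  Q = ΔT/R_total = 679/0.4059 = 1673 W
T_interface = T_inner − Q·ΣR(inner→interface) = 714 − 1670×0.3423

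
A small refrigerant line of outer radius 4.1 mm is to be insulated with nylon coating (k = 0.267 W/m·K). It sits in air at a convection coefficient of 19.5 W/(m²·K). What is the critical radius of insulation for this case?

For a cylinder r_cr = k/h = 0.267/19.5
r_cr = 13.7 mm; since the bare radius (4.1 mm) is below r_cr, adding a thin layer of insulation will *increase* heat loss.

r_cr ≈ 13.7 mm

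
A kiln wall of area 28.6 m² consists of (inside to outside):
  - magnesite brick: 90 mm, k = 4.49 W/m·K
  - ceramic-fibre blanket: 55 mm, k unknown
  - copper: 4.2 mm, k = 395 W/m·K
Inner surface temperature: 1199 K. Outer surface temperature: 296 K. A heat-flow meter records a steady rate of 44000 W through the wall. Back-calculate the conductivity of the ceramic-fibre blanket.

k ≈ 0.097 W/(m·K)

Model the wall as resistances in series:
R_magnesite brick = L/(kA) = 0.09/(4.49×28.6) = 7.009×10^-4 K/W
R_copper = L/(kA) = 0.0042/(395×28.6) = 3.718×10^-7 K/W
Sum of known resistances R_other = 7.012×10^-4 K/W
Total R = ΔT/Q = 903/44000 = 0.02052 K/W
R_ceramic-fibre blanket = R_total − R_other = 0.01982 K/W
k = L/(R·A) = 0.055/(0.01982×28.6)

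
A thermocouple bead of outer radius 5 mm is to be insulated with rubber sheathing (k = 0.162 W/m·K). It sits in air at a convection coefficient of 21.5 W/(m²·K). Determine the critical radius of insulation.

r_cr ≈ 15.1 mm

For a sphere r_cr = 2k/h = 2×0.162/21.5
r_cr = 15.1 mm; since the bare radius (5 mm) is below r_cr, adding a thin layer of insulation will *increase* heat loss.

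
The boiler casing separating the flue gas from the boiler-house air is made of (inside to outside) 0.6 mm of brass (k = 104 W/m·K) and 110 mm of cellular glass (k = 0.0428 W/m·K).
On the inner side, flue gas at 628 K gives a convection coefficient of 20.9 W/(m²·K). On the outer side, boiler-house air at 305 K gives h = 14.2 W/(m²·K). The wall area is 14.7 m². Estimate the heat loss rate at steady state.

Q ≈ 1770 W

Model the wall as resistances in series:
R_inner film = 1/(h_i·A) = 1/(20.9×14.7) = 0.003255 K/W
R_brass = L/(kA) = 0.0006/(104×14.7) = 3.925×10^-7 K/W
R_cellular glass = L/(kA) = 0.11/(0.0428×14.7) = 0.1748 K/W
R_outer film = 1/(h_o·A) = 1/(14.2×14.7) = 0.004791 K/W
R_total = 0.1829 K/W
Q = ΔT / R_total = 323 / 0.1829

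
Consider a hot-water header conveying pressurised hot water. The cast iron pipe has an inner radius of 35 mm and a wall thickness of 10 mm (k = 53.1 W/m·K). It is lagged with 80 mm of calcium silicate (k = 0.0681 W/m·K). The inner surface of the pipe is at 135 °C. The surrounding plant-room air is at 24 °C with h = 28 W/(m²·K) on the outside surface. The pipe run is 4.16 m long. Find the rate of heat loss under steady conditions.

Per-layer cylindrical resistances, series-summed:
R_cast iron pipe wall = ln(45/35)/(2π×53.1×4.16) = 1.811×10^-4 K/W
R_calcium silicate = ln(125/45)/(2π×0.0681×4.16) = 0.574 K/W
R_outer film = 1/(h_o·2πr_oL) = 1/(28×2π×0.125×4.16) = 0.01093 K/W
R_total = 0.5851 K/W
Q = ΔT/R_total = 111/0.5851

Q ≈ 190 W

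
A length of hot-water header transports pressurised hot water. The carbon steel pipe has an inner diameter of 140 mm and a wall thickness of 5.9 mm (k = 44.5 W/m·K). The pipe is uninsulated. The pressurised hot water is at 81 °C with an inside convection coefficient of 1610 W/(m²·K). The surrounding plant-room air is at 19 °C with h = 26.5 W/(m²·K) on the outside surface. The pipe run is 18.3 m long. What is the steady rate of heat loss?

Cylindrical conduction, so R = ln(r₂/r₁)/(2πkL) per layer, in series:
R_inner film = 1/(h_i·2πr₁L) = 1/(1610×2π×0.07×18.3) = 7.717×10^-5 K/W
R_carbon steel pipe wall = ln(75.9/70)/(2π×44.5×18.3) = 1.582×10^-5 K/W
R_outer film = 1/(h_o·2πr_oL) = 1/(26.5×2π×0.0759×18.3) = 0.004324 K/W
R_total = 0.004417 K/W
Q = ΔT/R_total = 62/0.004417

Q ≈ 14000 W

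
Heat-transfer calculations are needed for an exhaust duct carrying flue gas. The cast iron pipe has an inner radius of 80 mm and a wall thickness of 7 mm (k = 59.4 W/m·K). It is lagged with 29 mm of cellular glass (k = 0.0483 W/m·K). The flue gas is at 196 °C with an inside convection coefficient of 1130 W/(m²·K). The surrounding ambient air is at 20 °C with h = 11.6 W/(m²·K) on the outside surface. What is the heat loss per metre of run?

q′ ≈ 165 W/m

Per-layer cylindrical resistances, series-summed:
R_inner film = 1/(h_i·2πr₁L) = 1/(1130×2π×0.08×1) = 0.001761 K/W
R_cast iron pipe wall = ln(87/80)/(2π×59.4×1) = 2.248×10^-4 K/W
R_cellular glass = ln(116/87)/(2π×0.0483×1) = 0.948 K/W
R_outer film = 1/(h_o·2πr_oL) = 1/(11.6×2π×0.116×1) = 0.1183 K/W
R_total = 1.068 K/W
Q = ΔT/R_total = 176/1.068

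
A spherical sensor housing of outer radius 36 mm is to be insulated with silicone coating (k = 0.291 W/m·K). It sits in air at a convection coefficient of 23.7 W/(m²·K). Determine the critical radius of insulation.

r_cr ≈ 24.6 mm

For a sphere r_cr = 2k/h = 2×0.291/23.7
r_cr = 24.6 mm; since the bare radius (36 mm) is above r_cr, any added insulation will reduce heat loss.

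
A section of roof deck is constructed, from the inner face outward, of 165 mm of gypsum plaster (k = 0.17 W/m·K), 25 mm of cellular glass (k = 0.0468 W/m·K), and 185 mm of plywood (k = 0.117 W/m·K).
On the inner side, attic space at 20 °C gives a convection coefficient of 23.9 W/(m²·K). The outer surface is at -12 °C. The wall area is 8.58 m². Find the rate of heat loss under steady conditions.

Q ≈ 87.8 W

Model the wall as resistances in series:
R_inner film = 1/(h_i·A) = 1/(23.9×8.58) = 0.004877 K/W
R_gypsum plaster = L/(kA) = 0.165/(0.17×8.58) = 0.1131 K/W
R_cellular glass = L/(kA) = 0.025/(0.0468×8.58) = 0.06226 K/W
R_plywood = L/(kA) = 0.185/(0.117×8.58) = 0.1843 K/W
R_total = 0.3645 K/W
Q = ΔT / R_total = 32 / 0.3645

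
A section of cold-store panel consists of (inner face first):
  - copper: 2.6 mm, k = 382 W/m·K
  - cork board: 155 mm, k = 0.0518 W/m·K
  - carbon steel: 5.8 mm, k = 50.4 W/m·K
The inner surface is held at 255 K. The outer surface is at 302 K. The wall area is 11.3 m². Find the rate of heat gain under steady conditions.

Model the wall as resistances in series:
R_copper = L/(kA) = 0.0026/(382×11.3) = 6.023×10^-7 K/W
R_cork board = L/(kA) = 0.155/(0.0518×11.3) = 0.2648 K/W
R_carbon steel = L/(kA) = 0.0058/(50.4×11.3) = 1.018×10^-5 K/W
R_total = 0.2648 K/W
Q = ΔT / R_total = 47 / 0.2648

Q ≈ 177 W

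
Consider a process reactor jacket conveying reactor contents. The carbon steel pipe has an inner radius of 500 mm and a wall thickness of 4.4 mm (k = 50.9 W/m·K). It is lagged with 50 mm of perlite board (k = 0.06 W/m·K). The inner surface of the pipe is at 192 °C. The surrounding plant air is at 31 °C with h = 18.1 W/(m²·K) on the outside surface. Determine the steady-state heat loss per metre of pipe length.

q′ ≈ 604 W/m

Per-layer cylindrical resistances, series-summed:
R_carbon steel pipe wall = ln(504.4/500)/(2π×50.9×1) = 2.74×10^-5 K/W
R_perlite board = ln(554.4/504.4)/(2π×0.06×1) = 0.2507 K/W
R_outer film = 1/(h_o·2πr_oL) = 1/(18.1×2π×0.5544×1) = 0.01586 K/W
R_total = 0.2666 K/W
Q = ΔT/R_total = 161/0.2666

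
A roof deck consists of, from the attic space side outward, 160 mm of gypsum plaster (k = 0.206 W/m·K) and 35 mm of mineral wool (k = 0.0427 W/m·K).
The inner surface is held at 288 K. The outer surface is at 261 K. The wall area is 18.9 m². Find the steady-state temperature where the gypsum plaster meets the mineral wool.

Using the resistance-network approach (series):
R_gypsum plaster = L/(kA) = 0.16/(0.206×18.9) = 0.0411 K/W
R_mineral wool = L/(kA) = 0.035/(0.0427×18.9) = 0.04337 K/W
R_total = 0.08446 K/W;  Q = ΔT/R_total = 27/0.08446 = 319.7 W
T_interface = T_inner − Q·ΣR(inner→interface) = 288 − 320×0.0411

T ≈ 275 K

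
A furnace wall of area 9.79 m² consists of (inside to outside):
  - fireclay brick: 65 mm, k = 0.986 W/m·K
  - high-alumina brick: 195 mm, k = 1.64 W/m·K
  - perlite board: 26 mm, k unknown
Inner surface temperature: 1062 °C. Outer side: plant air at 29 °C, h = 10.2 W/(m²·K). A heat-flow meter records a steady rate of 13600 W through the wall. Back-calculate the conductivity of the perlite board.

Model the wall as resistances in series:
R_fireclay brick = L/(kA) = 0.065/(0.986×9.79) = 0.006734 K/W
R_high-alumina brick = L/(kA) = 0.195/(1.64×9.79) = 0.01215 K/W
R_outer film = 1/(h_o·A) = 1/(10.2×9.79) = 0.01001 K/W
Sum of known resistances R_other = 0.02889 K/W
Total R = ΔT/Q = 1033/13600 = 0.07596 K/W
R_perlite board = R_total − R_other = 0.04706 K/W
k = L/(R·A) = 0.026/(0.04706×9.79)

k ≈ 0.0564 W/(m·K)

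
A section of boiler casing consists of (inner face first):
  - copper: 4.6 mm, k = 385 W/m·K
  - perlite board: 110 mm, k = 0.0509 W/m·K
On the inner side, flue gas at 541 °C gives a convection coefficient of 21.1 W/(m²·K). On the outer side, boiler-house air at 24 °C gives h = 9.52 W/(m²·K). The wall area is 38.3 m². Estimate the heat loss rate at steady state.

Q ≈ 8560 W

Treating each layer as a thermal resistance in series:
R_inner film = 1/(h_i·A) = 1/(21.1×38.3) = 0.001237 K/W
R_copper = L/(kA) = 0.0046/(385×38.3) = 3.12×10^-7 K/W
R_perlite board = L/(kA) = 0.11/(0.0509×38.3) = 0.05643 K/W
R_outer film = 1/(h_o·A) = 1/(9.52×38.3) = 0.002743 K/W
R_total = 0.06041 K/W
Q = ΔT / R_total = 517 / 0.06041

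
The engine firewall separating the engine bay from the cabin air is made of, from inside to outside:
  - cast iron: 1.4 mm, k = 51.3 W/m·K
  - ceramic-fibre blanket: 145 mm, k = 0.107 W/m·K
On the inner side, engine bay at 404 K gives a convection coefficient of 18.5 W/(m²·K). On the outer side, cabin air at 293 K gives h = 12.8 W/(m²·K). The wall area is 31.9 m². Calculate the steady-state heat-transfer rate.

Q ≈ 2380 W

Series thermal resistances:
R_inner film = 1/(h_i·A) = 1/(18.5×31.9) = 0.001694 K/W
R_cast iron = L/(kA) = 0.0014/(51.3×31.9) = 8.555×10^-7 K/W
R_ceramic-fibre blanket = L/(kA) = 0.145/(0.107×31.9) = 0.04248 K/W
R_outer film = 1/(h_o·A) = 1/(12.8×31.9) = 0.002449 K/W
R_total = 0.04663 K/W
Q = ΔT / R_total = 111 / 0.04663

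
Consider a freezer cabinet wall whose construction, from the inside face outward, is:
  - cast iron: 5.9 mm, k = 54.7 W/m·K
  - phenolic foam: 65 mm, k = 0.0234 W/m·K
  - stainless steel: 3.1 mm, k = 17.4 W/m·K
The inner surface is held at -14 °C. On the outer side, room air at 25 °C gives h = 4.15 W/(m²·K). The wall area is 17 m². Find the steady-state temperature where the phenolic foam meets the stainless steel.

T ≈ 21.9 °C

Thermal resistances in series:
R_cast iron = L/(kA) = 0.0059/(54.7×17) = 6.345×10^-6 K/W
R_phenolic foam = L/(kA) = 0.065/(0.0234×17) = 0.1634 K/W
R_stainless steel = L/(kA) = 0.0031/(17.4×17) = 1.048×10^-5 K/W
R_outer film = 1/(h_o·A) = 1/(4.15×17) = 0.01417 K/W
R_total = 0.1776 K/W;  Q = ΔT/R_total = 39/0.1776 = 219.6 W
T_interface = T_inner + Q·ΣR(inner→interface) = -14 + 220×0.1634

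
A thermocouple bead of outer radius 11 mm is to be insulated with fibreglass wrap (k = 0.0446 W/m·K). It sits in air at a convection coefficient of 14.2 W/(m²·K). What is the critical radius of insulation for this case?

r_cr ≈ 6.28 mm

For a sphere r_cr = 2k/h = 2×0.0446/14.2
r_cr = 6.28 mm; since the bare radius (11 mm) is above r_cr, any added insulation will reduce heat loss.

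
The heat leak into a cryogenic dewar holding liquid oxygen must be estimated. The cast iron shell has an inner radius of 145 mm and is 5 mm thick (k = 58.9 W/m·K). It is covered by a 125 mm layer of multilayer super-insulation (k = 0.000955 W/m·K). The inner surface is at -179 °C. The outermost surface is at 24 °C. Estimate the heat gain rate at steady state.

For a spherical shell R = (1/r₁ − 1/r₂)/(4πk); film R = 1/(h·4πr²). In series:
R_cast iron shell = (1/0.145 − 1/0.15)/(4π×58.9) = 3.106×10^-4 K/W
R_multilayer super-insulation = (1/0.15 − 1/0.275)/(4π×0.000955) = 252.5 K/W
R_total = 252.5 K/W
Q = ΔT/R_total = 203/252.5

Q ≈ 0.804 W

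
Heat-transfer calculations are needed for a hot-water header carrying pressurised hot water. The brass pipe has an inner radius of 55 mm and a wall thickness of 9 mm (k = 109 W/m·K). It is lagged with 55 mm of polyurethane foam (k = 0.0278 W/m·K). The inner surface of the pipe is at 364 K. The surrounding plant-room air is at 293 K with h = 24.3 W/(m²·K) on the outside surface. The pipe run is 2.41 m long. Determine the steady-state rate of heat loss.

Q ≈ 47.4 W

Per-layer cylindrical resistances, series-summed:
R_brass pipe wall = ln(64/55)/(2π×109×2.41) = 9.182×10^-5 K/W
R_polyurethane foam = ln(119/64)/(2π×0.0278×2.41) = 1.473 K/W
R_outer film = 1/(h_o·2πr_oL) = 1/(24.3×2π×0.119×2.41) = 0.02284 K/W
R_total = 1.496 K/W
Q = ΔT/R_total = 71/1.496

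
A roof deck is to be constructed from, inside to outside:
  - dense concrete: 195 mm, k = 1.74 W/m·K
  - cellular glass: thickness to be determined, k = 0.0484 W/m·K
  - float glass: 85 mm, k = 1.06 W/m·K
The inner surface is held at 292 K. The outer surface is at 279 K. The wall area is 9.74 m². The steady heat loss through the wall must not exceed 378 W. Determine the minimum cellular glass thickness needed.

Series thermal resistances:
R_dense concrete = L/(kA) = 0.195/(1.74×9.74) = 0.01151 K/W
R_float glass = L/(kA) = 0.085/(1.06×9.74) = 0.008233 K/W
Sum of the known resistances R_other = 0.01974 K/W
Required total resistance R_tot = ΔT/Q_allow = 13/378 = 0.03439 K/W
R_cellular glass = R_tot − R_other = 0.01465 K/W
L = R·k·A = 0.01465×0.0484×9.74

L ≈ 6.91 mm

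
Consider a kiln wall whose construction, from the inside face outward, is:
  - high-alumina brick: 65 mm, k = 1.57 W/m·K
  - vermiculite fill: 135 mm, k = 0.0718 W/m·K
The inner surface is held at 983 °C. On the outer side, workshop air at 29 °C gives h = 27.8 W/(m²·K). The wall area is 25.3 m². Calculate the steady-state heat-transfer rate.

Q ≈ 12300 W

Using the resistance-network approach (series):
R_high-alumina brick = L/(kA) = 0.065/(1.57×25.3) = 0.001636 K/W
R_vermiculite fill = L/(kA) = 0.135/(0.0718×25.3) = 0.07432 K/W
R_outer film = 1/(h_o·A) = 1/(27.8×25.3) = 0.001422 K/W
R_total = 0.07738 K/W
Q = ΔT / R_total = 954 / 0.07738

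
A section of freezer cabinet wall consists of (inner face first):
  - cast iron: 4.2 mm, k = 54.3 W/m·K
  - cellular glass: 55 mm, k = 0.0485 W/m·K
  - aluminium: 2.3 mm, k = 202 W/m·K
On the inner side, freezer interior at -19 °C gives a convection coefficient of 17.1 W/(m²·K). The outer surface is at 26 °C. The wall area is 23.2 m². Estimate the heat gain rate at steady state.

Series thermal resistances:
R_inner film = 1/(h_i·A) = 1/(17.1×23.2) = 0.002521 K/W
R_cast iron = L/(kA) = 0.0042/(54.3×23.2) = 3.334×10^-6 K/W
R_cellular glass = L/(kA) = 0.055/(0.0485×23.2) = 0.04888 K/W
R_aluminium = L/(kA) = 0.0023/(202×23.2) = 4.908×10^-7 K/W
R_total = 0.0514 K/W
Q = ΔT / R_total = 45 / 0.0514

Q ≈ 875 W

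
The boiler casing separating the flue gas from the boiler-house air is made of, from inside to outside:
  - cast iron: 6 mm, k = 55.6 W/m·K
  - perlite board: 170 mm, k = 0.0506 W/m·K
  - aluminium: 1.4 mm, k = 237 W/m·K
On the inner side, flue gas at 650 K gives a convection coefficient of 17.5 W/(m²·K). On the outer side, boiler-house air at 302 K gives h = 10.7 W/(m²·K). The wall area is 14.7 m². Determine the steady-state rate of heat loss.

Thermal resistances in series:
R_inner film = 1/(h_i·A) = 1/(17.5×14.7) = 0.003887 K/W
R_cast iron = L/(kA) = 0.006/(55.6×14.7) = 7.341×10^-6 K/W
R_perlite board = L/(kA) = 0.17/(0.0506×14.7) = 0.2285 K/W
R_aluminium = L/(kA) = 0.0014/(237×14.7) = 4.018×10^-7 K/W
R_outer film = 1/(h_o·A) = 1/(10.7×14.7) = 0.006358 K/W
R_total = 0.2388 K/W
Q = ΔT / R_total = 348 / 0.2388

Q ≈ 1460 W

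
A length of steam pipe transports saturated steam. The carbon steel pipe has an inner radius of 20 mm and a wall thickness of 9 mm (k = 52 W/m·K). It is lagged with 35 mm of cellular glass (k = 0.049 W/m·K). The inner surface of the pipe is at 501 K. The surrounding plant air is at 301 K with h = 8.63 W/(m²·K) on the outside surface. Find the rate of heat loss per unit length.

Cylindrical conduction, so R = ln(r₂/r₁)/(2πkL) per layer, in series:
R_carbon steel pipe wall = ln(29/20)/(2π×52×1) = 0.001137 K/W
R_cellular glass = ln(64/29)/(2π×0.049×1) = 2.571 K/W
R_outer film = 1/(h_o·2πr_oL) = 1/(8.63×2π×0.064×1) = 0.2882 K/W
R_total = 2.86 K/W
Q = ΔT/R_total = 200/2.86

q′ ≈ 69.9 W/m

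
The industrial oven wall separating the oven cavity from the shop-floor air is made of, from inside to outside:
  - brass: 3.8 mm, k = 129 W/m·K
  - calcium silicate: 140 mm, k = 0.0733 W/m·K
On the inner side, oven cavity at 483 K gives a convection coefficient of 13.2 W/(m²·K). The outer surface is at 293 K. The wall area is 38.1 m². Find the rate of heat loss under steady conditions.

Q ≈ 3650 W

Treating each layer as a thermal resistance in series:
R_inner film = 1/(h_i·A) = 1/(13.2×38.1) = 0.001988 K/W
R_brass = L/(kA) = 0.0038/(129×38.1) = 7.732×10^-7 K/W
R_calcium silicate = L/(kA) = 0.14/(0.0733×38.1) = 0.05013 K/W
R_total = 0.05212 K/W
Q = ΔT / R_total = 190 / 0.05212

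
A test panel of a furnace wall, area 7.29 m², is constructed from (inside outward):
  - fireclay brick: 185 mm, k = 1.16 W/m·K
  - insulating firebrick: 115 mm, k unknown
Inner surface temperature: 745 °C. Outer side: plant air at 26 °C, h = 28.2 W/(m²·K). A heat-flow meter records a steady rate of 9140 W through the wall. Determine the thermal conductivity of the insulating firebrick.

k ≈ 0.304 W/(m·K)

Treating each layer as a thermal resistance in series:
R_fireclay brick = L/(kA) = 0.185/(1.16×7.29) = 0.02188 K/W
R_outer film = 1/(h_o·A) = 1/(28.2×7.29) = 0.004864 K/W
Sum of known resistances R_other = 0.02674 K/W
Total R = ΔT/Q = 719/9140 = 0.07867 K/W
R_insulating firebrick = R_total − R_other = 0.05192 K/W
k = L/(R·A) = 0.115/(0.05192×7.29)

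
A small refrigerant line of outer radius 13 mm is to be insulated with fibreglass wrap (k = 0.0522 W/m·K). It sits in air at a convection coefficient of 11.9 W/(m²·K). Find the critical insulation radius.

For a cylinder r_cr = k/h = 0.0522/11.9
r_cr = 4.39 mm; since the bare radius (13 mm) is above r_cr, any added insulation will reduce heat loss.

r_cr ≈ 4.39 mm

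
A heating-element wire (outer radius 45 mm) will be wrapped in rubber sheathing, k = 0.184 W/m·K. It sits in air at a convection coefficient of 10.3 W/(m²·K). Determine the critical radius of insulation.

For a cylinder r_cr = k/h = 0.184/10.3
r_cr = 17.9 mm; since the bare radius (45 mm) is above r_cr, any added insulation will reduce heat loss.

r_cr ≈ 17.9 mm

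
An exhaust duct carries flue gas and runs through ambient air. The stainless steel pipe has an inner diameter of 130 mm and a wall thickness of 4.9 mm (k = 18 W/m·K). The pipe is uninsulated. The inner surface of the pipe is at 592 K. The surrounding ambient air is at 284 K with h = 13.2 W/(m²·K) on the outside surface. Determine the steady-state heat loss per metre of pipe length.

For a radial system each layer contributes R = ln(r_out/r_in)/(2πkL); films add R = 1/(hA).
R_stainless steel pipe wall = ln(69.9/65)/(2π×18×1) = 6.426×10^-4 K/W
R_outer film = 1/(h_o·2πr_oL) = 1/(13.2×2π×0.0699×1) = 0.1725 K/W
R_total = 0.1731 K/W
Q = ΔT/R_total = 308/0.1731

q′ ≈ 1780 W/m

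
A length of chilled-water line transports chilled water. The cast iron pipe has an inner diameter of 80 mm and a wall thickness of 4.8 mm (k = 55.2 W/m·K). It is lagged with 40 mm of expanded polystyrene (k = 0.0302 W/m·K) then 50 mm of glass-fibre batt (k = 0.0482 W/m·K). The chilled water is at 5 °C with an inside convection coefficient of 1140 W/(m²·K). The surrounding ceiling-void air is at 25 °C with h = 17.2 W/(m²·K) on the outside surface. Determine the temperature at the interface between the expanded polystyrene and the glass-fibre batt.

T ≈ 18.6 °C

Radial resistances (cylindrical: R_cond = ln(r_o/r_i)/(2πkL), R_conv = 1/(h·2πrL)):
R_inner film = 1/(h_i·2πr₁L) = 1/(1140×2π×0.04×1) = 0.00349 K/W
R_cast iron pipe wall = ln(44.8/40)/(2π×55.2×1) = 3.268×10^-4 K/W
R_expanded polystyrene = ln(84.8/44.8)/(2π×0.0302×1) = 3.363 K/W
R_glass-fibre batt = ln(134.8/84.8)/(2π×0.0482×1) = 1.53 K/W
R_outer film = 1/(h_o·2πr_oL) = 1/(17.2×2π×0.1348×1) = 0.06864 K/W
R_total = 4.966 K/W
Q = ΔT/R_total = 20/4.966
Q = 4.03 W/m
T_interface = T_inner + Q·ΣR(inner→interface) = 5 + 4.03×3.367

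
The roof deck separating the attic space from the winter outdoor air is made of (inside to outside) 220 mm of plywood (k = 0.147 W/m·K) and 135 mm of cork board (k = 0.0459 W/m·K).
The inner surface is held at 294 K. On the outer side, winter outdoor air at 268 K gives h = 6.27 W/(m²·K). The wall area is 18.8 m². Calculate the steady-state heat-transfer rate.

Q ≈ 106 W

Series thermal resistances:
R_plywood = L/(kA) = 0.22/(0.147×18.8) = 0.07961 K/W
R_cork board = L/(kA) = 0.135/(0.0459×18.8) = 0.1564 K/W
R_outer film = 1/(h_o·A) = 1/(6.27×18.8) = 0.008483 K/W
R_total = 0.2445 K/W
Q = ΔT / R_total = 26 / 0.2445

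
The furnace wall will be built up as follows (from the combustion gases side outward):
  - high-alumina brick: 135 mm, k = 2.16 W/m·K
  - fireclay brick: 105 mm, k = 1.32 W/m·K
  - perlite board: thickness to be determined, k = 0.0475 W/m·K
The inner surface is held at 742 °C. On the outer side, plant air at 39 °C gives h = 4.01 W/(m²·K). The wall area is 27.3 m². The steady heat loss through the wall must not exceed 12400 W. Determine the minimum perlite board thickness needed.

L ≈ 54.9 mm

Treating each layer as a thermal resistance in series:
R_high-alumina brick = L/(kA) = 0.135/(2.16×27.3) = 0.002289 K/W
R_fireclay brick = L/(kA) = 0.105/(1.32×27.3) = 0.002914 K/W
R_outer film = 1/(h_o·A) = 1/(4.01×27.3) = 0.009135 K/W
Sum of the known resistances R_other = 0.01434 K/W
Required total resistance R_tot = ΔT/Q_allow = 703/12400 = 0.05669 K/W
R_perlite board = R_tot − R_other = 0.04236 K/W
L = R·k·A = 0.04236×0.0475×27.3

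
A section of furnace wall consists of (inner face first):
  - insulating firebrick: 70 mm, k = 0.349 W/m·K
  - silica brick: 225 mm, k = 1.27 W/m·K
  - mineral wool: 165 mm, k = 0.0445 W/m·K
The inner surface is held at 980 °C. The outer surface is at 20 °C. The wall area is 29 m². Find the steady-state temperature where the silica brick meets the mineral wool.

Treating each layer as a thermal resistance in series:
R_insulating firebrick = L/(kA) = 0.07/(0.349×29) = 0.006916 K/W
R_silica brick = L/(kA) = 0.225/(1.27×29) = 0.006109 K/W
R_mineral wool = L/(kA) = 0.165/(0.0445×29) = 0.1279 K/W
R_total = 0.1409 K/W;  Q = ΔT/R_total = 960/0.1409 = 6814 W
T_interface = T_inner − Q·ΣR(inner→interface) = 980 − 6810×0.01303

T ≈ 891 °C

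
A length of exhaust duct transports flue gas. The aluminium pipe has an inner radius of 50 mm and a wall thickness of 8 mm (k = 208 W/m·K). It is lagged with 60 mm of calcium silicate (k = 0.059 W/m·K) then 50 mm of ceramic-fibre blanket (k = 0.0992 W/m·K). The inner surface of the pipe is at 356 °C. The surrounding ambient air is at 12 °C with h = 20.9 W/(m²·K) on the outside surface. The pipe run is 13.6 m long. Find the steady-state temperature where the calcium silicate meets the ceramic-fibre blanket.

T ≈ 95.3 °C

For a radial system each layer contributes R = ln(r_out/r_in)/(2πkL); films add R = 1/(hA).
R_aluminium pipe wall = ln(58/50)/(2π×208×13.6) = 8.35×10^-6 K/W
R_calcium silicate = ln(118/58)/(2π×0.059×13.6) = 0.1409 K/W
R_ceramic-fibre blanket = ln(168/118)/(2π×0.0992×13.6) = 0.04168 K/W
R_outer film = 1/(h_o·2πr_oL) = 1/(20.9×2π×0.168×13.6) = 0.003333 K/W
R_total = 0.1859 K/W
Q = ΔT/R_total = 344/0.1859
Q = 1850 W
T_interface = T_inner − Q·ΣR(inner→interface) = 356 − 1850×0.1409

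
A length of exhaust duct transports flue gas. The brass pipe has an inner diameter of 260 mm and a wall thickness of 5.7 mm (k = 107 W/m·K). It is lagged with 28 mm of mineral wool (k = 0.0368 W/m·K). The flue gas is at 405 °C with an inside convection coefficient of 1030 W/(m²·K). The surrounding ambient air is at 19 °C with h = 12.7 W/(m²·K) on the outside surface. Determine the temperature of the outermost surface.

T ≈ 52.2 °C

Per-layer cylindrical resistances, series-summed:
R_inner film = 1/(h_i·2πr₁L) = 1/(1030×2π×0.13×1) = 0.001189 K/W
R_brass pipe wall = ln(135.7/130)/(2π×107×1) = 6.383×10^-5 K/W
R_mineral wool = ln(163.7/135.7)/(2π×0.0368×1) = 0.8113 K/W
R_outer film = 1/(h_o·2πr_oL) = 1/(12.7×2π×0.1637×1) = 0.07655 K/W
R_total = 0.8891 K/W
Q = ΔT/R_total = 386/0.8891
Q = 434 W/m
T_interface = T_inner − Q·ΣR(inner→interface) = 405 − 434×0.8125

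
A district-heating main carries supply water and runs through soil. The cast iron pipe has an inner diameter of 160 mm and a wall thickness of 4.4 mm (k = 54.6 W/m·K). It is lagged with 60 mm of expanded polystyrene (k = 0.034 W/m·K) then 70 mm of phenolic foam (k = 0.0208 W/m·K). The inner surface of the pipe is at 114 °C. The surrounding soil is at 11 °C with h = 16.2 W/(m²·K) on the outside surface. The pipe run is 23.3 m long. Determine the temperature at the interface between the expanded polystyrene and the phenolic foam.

T ≈ 67.6 °C

Per-layer cylindrical resistances, series-summed:
R_cast iron pipe wall = ln(84.4/80)/(2π×54.6×23.3) = 6.698×10^-6 K/W
R_expanded polystyrene = ln(144.4/84.4)/(2π×0.034×23.3) = 0.1079 K/W
R_phenolic foam = ln(214.4/144.4)/(2π×0.0208×23.3) = 0.1298 K/W
R_outer film = 1/(h_o·2πr_oL) = 1/(16.2×2π×0.2144×23.3) = 0.001967 K/W
R_total = 0.2397 K/W
Q = ΔT/R_total = 103/0.2397
Q = 430 W
T_interface = T_inner − Q·ΣR(inner→interface) = 114 − 430×0.1079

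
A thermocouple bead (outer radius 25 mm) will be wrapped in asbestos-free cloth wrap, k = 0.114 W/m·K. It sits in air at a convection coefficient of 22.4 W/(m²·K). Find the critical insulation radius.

r_cr ≈ 10.2 mm

For a sphere r_cr = 2k/h = 2×0.114/22.4
r_cr = 10.2 mm; since the bare radius (25 mm) is above r_cr, any added insulation will reduce heat loss.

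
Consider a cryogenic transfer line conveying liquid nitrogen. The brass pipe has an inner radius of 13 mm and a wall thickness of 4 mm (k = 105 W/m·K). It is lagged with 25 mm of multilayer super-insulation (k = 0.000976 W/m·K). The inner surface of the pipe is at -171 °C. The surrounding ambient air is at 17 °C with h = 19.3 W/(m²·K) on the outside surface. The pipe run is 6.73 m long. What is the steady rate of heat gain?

Q ≈ 8.57 W

Treating each annulus and film as a series resistance:
R_brass pipe wall = ln(17/13)/(2π×105×6.73) = 6.042×10^-5 K/W
R_multilayer super-insulation = ln(42/17)/(2π×0.000976×6.73) = 21.92 K/W
R_outer film = 1/(h_o·2πr_oL) = 1/(19.3×2π×0.042×6.73) = 0.02917 K/W
R_total = 21.94 K/W
Q = ΔT/R_total = 188/21.94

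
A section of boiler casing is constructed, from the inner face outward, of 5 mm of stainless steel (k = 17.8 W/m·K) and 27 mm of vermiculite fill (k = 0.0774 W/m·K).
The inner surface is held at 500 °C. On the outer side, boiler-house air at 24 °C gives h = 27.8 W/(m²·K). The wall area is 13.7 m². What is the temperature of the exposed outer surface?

Treating each layer as a thermal resistance in series:
R_stainless steel = L/(kA) = 0.005/(17.8×13.7) = 2.05×10^-5 K/W
R_vermiculite fill = L/(kA) = 0.027/(0.0774×13.7) = 0.02546 K/W
R_outer film = 1/(h_o·A) = 1/(27.8×13.7) = 0.002626 K/W
R_total = 0.02811 K/W;  Q = ΔT/R_total = 476/0.02811 = 16930 W
T_interface = T_inner − Q·ΣR(inner→interface) = 500 − 16900×0.02548

T ≈ 68.5 °C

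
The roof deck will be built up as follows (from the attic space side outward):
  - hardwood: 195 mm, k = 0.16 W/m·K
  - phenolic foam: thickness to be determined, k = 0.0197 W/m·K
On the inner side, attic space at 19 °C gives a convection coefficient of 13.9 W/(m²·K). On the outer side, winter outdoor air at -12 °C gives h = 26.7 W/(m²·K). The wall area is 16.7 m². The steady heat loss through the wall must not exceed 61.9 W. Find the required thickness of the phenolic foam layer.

Series thermal resistances:
R_inner film = 1/(h_i·A) = 1/(13.9×16.7) = 0.004308 K/W
R_hardwood = L/(kA) = 0.195/(0.16×16.7) = 0.07298 K/W
R_outer film = 1/(h_o·A) = 1/(26.7×16.7) = 0.002243 K/W
Sum of the known resistances R_other = 0.07953 K/W
Required total resistance R_tot = ΔT/Q_allow = 31/61.9 = 0.5008 K/W
R_phenolic foam = R_tot − R_other = 0.4213 K/W
L = R·k·A = 0.4213×0.0197×16.7

L ≈ 139 mm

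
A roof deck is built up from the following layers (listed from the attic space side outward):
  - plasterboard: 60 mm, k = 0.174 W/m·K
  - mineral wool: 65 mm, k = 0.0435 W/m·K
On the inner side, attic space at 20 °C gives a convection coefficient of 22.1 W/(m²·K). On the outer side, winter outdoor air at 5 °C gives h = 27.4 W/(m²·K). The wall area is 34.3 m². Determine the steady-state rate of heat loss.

Treating each layer as a thermal resistance in series:
R_inner film = 1/(h_i·A) = 1/(22.1×34.3) = 0.001319 K/W
R_plasterboard = L/(kA) = 0.06/(0.174×34.3) = 0.01005 K/W
R_mineral wool = L/(kA) = 0.065/(0.0435×34.3) = 0.04356 K/W
R_outer film = 1/(h_o·A) = 1/(27.4×34.3) = 0.001064 K/W
R_total = 0.056 K/W
Q = ΔT / R_total = 15 / 0.056

Q ≈ 268 W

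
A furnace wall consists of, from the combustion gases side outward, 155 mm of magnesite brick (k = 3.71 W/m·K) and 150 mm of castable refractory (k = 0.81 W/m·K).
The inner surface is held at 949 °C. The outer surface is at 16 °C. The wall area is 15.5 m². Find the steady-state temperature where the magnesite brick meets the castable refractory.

Thermal resistances in series:
R_magnesite brick = L/(kA) = 0.155/(3.71×15.5) = 0.002695 K/W
R_castable refractory = L/(kA) = 0.15/(0.81×15.5) = 0.01195 K/W
R_total = 0.01464 K/W;  Q = ΔT/R_total = 933/0.01464 = 63720 W
T_interface = T_inner − Q·ΣR(inner→interface) = 949 − 63700×0.002695

T ≈ 777 °C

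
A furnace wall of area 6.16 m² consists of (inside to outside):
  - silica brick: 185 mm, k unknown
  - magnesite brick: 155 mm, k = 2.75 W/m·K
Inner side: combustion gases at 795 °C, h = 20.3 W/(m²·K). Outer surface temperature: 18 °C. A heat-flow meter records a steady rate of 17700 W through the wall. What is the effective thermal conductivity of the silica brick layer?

Series thermal resistances:
R_inner film = 1/(h_i·A) = 1/(20.3×6.16) = 0.007997 K/W
R_magnesite brick = L/(kA) = 0.155/(2.75×6.16) = 0.00915 K/W
Sum of known resistances R_other = 0.01715 K/W
Total R = ΔT/Q = 777/17700 = 0.0439 K/W
R_silica brick = R_total − R_other = 0.02675 K/W
k = L/(R·A) = 0.185/(0.02675×6.16)

k ≈ 1.12 W/(m·K)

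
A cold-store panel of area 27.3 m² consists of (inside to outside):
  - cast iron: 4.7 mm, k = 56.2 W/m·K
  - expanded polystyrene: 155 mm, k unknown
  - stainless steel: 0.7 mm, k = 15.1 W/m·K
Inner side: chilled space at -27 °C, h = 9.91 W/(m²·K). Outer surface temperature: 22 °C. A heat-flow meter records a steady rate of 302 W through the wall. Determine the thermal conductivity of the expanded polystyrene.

Series thermal resistances:
R_inner film = 1/(h_i·A) = 1/(9.91×27.3) = 0.003696 K/W
R_cast iron = L/(kA) = 0.0047/(56.2×27.3) = 3.063×10^-6 K/W
R_stainless steel = L/(kA) = 0.0007/(15.1×27.3) = 1.698×10^-6 K/W
Sum of known resistances R_other = 0.003701 K/W
Total R = ΔT/Q = 49/302 = 0.1623 K/W
R_expanded polystyrene = R_total − R_other = 0.1586 K/W
k = L/(R·A) = 0.155/(0.1586×27.3)

k ≈ 0.0358 W/(m·K)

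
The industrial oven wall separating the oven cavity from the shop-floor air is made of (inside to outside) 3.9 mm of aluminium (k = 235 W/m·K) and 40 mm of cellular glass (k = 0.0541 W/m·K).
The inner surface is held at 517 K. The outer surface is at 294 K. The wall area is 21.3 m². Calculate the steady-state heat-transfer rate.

Q ≈ 6420 W

Series thermal resistances:
R_aluminium = L/(kA) = 0.0039/(235×21.3) = 7.791×10^-7 K/W
R_cellular glass = L/(kA) = 0.04/(0.0541×21.3) = 0.03471 K/W
R_total = 0.03471 K/W
Q = ΔT / R_total = 223 / 0.03471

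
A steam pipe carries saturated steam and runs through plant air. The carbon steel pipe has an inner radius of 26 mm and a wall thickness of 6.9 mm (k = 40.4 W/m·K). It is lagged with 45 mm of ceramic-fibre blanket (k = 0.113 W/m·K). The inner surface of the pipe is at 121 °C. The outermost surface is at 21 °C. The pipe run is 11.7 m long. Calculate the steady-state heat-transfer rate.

Cylindrical conduction, so R = ln(r₂/r₁)/(2πkL) per layer, in series:
R_carbon steel pipe wall = ln(32.9/26)/(2π×40.4×11.7) = 7.925×10^-5 K/W
R_ceramic-fibre blanket = ln(77.9/32.9)/(2π×0.113×11.7) = 0.1038 K/W
R_total = 0.1038 K/W
Q = ΔT/R_total = 100/0.1038

Q ≈ 963 W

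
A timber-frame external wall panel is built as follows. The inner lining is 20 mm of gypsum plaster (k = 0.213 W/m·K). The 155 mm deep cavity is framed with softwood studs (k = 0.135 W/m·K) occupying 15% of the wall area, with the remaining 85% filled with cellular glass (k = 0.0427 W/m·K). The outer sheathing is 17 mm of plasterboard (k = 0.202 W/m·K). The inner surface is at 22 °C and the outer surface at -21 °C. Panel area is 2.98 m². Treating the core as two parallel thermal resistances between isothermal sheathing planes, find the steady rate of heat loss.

Sheathing layers in series; stud and cavity paths in parallel between them.
R_inner = 0.02/(0.213×2.98) = 0.03151 K/W
R_stud  = 0.155/(0.135×0.15×2.98) = 2.569 K/W
R_cav   = 0.155/(0.0427×0.85×2.98) = 1.433 K/W
1/R_core = 1/R_stud + 1/R_cav → R_core = 0.9199 K/W
R_outer = 0.017/(0.202×2.98) = 0.02824 K/W
R_total = 0.9796 K/W
Q = ΔT/R_total = 43/0.9796

Q ≈ 43.9 W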